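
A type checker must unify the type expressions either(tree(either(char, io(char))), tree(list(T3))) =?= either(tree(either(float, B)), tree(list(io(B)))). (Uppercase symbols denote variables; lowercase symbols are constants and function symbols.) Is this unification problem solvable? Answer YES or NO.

Decompose either/2: tree(either(char, io(char))) =?= tree(either(float, B)),  tree(list(T3)) =?= tree(list(io(B))).
Decompose tree/1: either(char, io(char)) =?= either(float, B).
Decompose either/2: char =?= float,  io(char) =?= B.
Clash: constants char and float differ; no unifier exists.

NO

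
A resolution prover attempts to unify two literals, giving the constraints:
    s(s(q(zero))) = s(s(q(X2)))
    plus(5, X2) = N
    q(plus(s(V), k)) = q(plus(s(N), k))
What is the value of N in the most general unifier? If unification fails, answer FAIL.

Decompose s/1: s(q(zero)) = s(q(X2)).
Decompose s/1: q(zero) = q(X2).
Decompose q/1: zero = X2.
Bind X2 := zero; substituting into the one remaining equation that mentions X2 gives: plus(5, zero) = N.
Bind N := plus(5, zero); substituting into the remaining equation gives: q(plus(s(V), k)) = q(plus(s(plus(5, zero)), k)).
Decompose q/1: plus(s(V), k) = plus(s(plus(5, zero)), k).
Decompose plus/2: s(V) = s(plus(5, zero)),  k = k.
Decompose s/1: V = plus(5, zero).
Bind V := plus(5, zero); no other remaining equation mentions V.
Delete trivial equation k = k.
MGU = { X2 -> zero, N -> plus(5, zero), V -> plus(5, zero) }, so N -> plus(5, zero).

plus(5, zero)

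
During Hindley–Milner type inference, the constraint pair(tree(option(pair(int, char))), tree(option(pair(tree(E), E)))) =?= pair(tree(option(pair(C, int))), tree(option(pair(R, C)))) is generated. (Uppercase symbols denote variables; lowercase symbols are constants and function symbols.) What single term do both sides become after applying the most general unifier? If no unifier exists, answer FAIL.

FAIL

Decompose pair/2: tree(option(pair(int, char))) =?= tree(option(pair(C, int))),  tree(option(pair(tree(E), E))) =?= tree(option(pair(R, C))).
Decompose tree/1: option(pair(int, char)) =?= option(pair(C, int)).
Decompose option/1: pair(int, char) =?= pair(C, int).
Decompose pair/2: int =?= C,  char =?= int.
Bind C := int; substituting into the one remaining equation that mentions C gives: tree(option(pair(tree(E), E))) =?= tree(option(pair(R, int))).
Clash: constants char and int differ; no unifier exists.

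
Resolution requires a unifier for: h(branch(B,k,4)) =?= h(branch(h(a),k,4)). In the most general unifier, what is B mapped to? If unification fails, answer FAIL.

h(a)

Decompose h/1: branch(B,k,4) =?= branch(h(a),k,4).
Decompose branch/3: B =?= h(a),  k =?= k,  4 =?= 4.
Bind B := h(a); no other remaining equation mentions B.
Delete trivial equation k =?= k.
Delete trivial equation 4 =?= 4.
MGU = { B -> h(a) }, so B -> h(a).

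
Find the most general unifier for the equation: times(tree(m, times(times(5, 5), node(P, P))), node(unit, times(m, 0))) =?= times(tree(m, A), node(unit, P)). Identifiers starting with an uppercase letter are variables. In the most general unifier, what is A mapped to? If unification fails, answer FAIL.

times(times(5, 5), node(times(m, 0), times(m, 0)))

Decompose times/2: tree(m, times(times(5, 5), node(P, P))) =?= tree(m, A),  node(unit, times(m, 0)) =?= node(unit, P).
Decompose tree/2: m =?= m,  times(times(5, 5), node(P, P)) =?= A.
Delete trivial equation m =?= m.
Bind A := times(times(5, 5), node(P, P)); no other remaining equation mentions A.
Decompose node/2: unit =?= unit,  times(m, 0) =?= P.
Delete trivial equation unit =?= unit.
Bind P := times(m, 0). Substituting into the earlier binding gives A := times(times(5, 5), node(times(m, 0), times(m, 0))).
MGU = { A ↦ times(times(5, 5), node(times(m, 0), times(m, 0))), P ↦ times(m, 0) }, so A ↦ times(times(5, 5), node(times(m, 0), times(m, 0))).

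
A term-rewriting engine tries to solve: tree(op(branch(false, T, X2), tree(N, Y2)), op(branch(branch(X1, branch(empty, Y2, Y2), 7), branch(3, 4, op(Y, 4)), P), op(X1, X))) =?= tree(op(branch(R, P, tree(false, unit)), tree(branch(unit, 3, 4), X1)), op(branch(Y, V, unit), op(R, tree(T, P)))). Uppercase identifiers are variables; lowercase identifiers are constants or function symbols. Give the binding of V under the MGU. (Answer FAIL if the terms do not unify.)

Decompose tree/2: op(branch(false, T, X2), tree(N, Y2)) =?= op(branch(R, P, tree(false, unit)), tree(branch(unit, 3, 4), X1)),  op(branch(branch(X1, branch(empty, Y2, Y2), 7), branch(3, 4, op(Y, 4)), P), op(X1, X)) =?= op(branch(Y, V, unit), op(R, tree(T, P))).
Decompose op/2: branch(false, T, X2) =?= branch(R, P, tree(false, unit)),  tree(N, Y2) =?= tree(branch(unit, 3, 4), X1).
Decompose branch/3: false =?= R,  T =?= P,  X2 =?= tree(false, unit).
Bind R := false; substituting into the one remaining equation that mentions R gives: op(branch(branch(X1, branch(empty, Y2, Y2), 7), branch(3, 4, op(Y, 4)), P), op(X1, X)) =?= op(branch(Y, V, unit), op(false, tree(T, P))).
Bind T := P; substituting into the one remaining equation that mentions T gives: op(branch(branch(X1, branch(empty, Y2, Y2), 7), branch(3, 4, op(Y, 4)), P), op(X1, X)) =?= op(branch(Y, V, unit), op(false, tree(P, P))).
Bind X2 := tree(false, unit); no other remaining equation mentions X2.
Decompose tree/2: N =?= branch(unit, 3, 4),  Y2 =?= X1.
Bind N := branch(unit, 3, 4); no other remaining equation mentions N.
Bind Y2 := X1; substituting into the remaining equation gives: op(branch(branch(X1, branch(empty, X1, X1), 7), branch(3, 4, op(Y, 4)), P), op(X1, X)) =?= op(branch(Y, V, unit), op(false, tree(P, P))).
Decompose op/2: branch(branch(X1, branch(empty, X1, X1), 7), branch(3, 4, op(Y, 4)), P) =?= branch(Y, V, unit),  op(X1, X) =?= op(false, tree(P, P)).
Decompose branch/3: branch(X1, branch(empty, X1, X1), 7) =?= Y,  branch(3, 4, op(Y, 4)) =?= V,  P =?= unit.
Bind Y := branch(X1, branch(empty, X1, X1), 7); substituting into the one remaining equation that mentions Y gives: branch(3, 4, op(branch(X1, branch(empty, X1, X1), 7), 4)) =?= V.
Bind V := branch(3, 4, op(branch(X1, branch(empty, X1, X1), 7), 4)); no other remaining equation mentions V.
Bind P := unit; substituting into the remaining equation gives: op(X1, X) =?= op(false, tree(unit, unit)). Substituting into the earlier binding gives T := unit.
Decompose op/2: X1 =?= false,  X =?= tree(unit, unit).
Bind X1 := false; no other remaining equation mentions X1. Substituting into the earlier bindings gives Y2 := false, Y := branch(false, branch(empty, false, false), 7), V := branch(3, 4, op(branch(false, branch(empty, false, false), 7), 4)).
Bind X := tree(unit, unit).
MGU = { R := false, T := unit, X2 := tree(false, unit), N := branch(unit, 3, 4), Y2 := false, Y := branch(false, branch(empty, false, false), 7), V := branch(3, 4, op(branch(false, branch(empty, false, false), 7), 4)), P := unit, X1 := false, X := tree(unit, unit) }, so V := branch(3, 4, op(branch(false, branch(empty, false, false), 7), 4)).

branch(3, 4, op(branch(false, branch(empty, false, false), 7), 4))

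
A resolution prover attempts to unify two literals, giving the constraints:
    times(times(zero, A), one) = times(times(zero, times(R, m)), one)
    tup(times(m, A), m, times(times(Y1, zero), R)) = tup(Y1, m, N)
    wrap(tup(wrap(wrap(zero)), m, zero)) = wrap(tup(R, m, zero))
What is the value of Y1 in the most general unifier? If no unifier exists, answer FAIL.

Decompose times/2: times(zero, A) = times(zero, times(R, m)),  one = one.
Decompose times/2: zero = zero,  A = times(R, m).
Delete trivial equation zero = zero.
Bind A := times(R, m); substituting into the one remaining equation that mentions A gives: tup(times(m, times(R, m)), m, times(times(Y1, zero), R)) = tup(Y1, m, N).
Delete trivial equation one = one.
Decompose tup/3: times(m, times(R, m)) = Y1,  m = m,  times(times(Y1, zero), R) = N.
Bind Y1 := times(m, times(R, m)); substituting into the one remaining equation that mentions Y1 gives: times(times(times(m, times(R, m)), zero), R) = N.
Delete trivial equation m = m.
Bind N := times(times(times(m, times(R, m)), zero), R); no other remaining equation mentions N.
Decompose wrap/1: tup(wrap(wrap(zero)), m, zero) = tup(R, m, zero).
Decompose tup/3: wrap(wrap(zero)) = R,  m = m,  zero = zero.
Bind R := wrap(wrap(zero)); no other remaining equation mentions R. Substituting into the earlier bindings gives A := times(wrap(wrap(zero)), m), Y1 := times(m, times(wrap(wrap(zero)), m)), N := times(times(times(m, times(wrap(wrap(zero)), m)), zero), wrap(wrap(zero))).
Delete trivial equation m = m.
Delete trivial equation zero = zero.
MGU = { A -> times(wrap(wrap(zero)), m), Y1 -> times(m, times(wrap(wrap(zero)), m)), N -> times(times(times(m, times(wrap(wrap(zero)), m)), zero), wrap(wrap(zero))), R -> wrap(wrap(zero)) }, so Y1 -> times(m, times(wrap(wrap(zero)), m)).

times(m, times(wrap(wrap(zero)), m))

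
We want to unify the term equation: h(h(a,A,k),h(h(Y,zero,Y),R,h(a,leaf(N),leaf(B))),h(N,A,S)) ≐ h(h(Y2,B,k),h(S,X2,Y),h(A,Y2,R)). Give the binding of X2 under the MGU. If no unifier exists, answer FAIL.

h(h(a,leaf(a),leaf(a)),zero,h(a,leaf(a),leaf(a)))

Decompose h/3: h(a,A,k) ≐ h(Y2,B,k),  h(h(Y,zero,Y),R,h(a,leaf(N),leaf(B))) ≐ h(S,X2,Y),  h(N,A,S) ≐ h(A,Y2,R).
Decompose h/3: a ≐ Y2,  A ≐ B,  k ≐ k.
Bind Y2 := a; substituting into the one remaining equation that mentions Y2 gives: h(N,A,S) ≐ h(A,a,R).
Bind A := B; substituting into the one remaining equation that mentions A gives: h(N,B,S) ≐ h(B,a,R).
Delete trivial equation k ≐ k.
Decompose h/3: h(Y,zero,Y) ≐ S,  R ≐ X2,  h(a,leaf(N),leaf(B)) ≐ Y.
Bind S := h(Y,zero,Y); substituting into the one remaining equation that mentions S gives: h(N,B,h(Y,zero,Y)) ≐ h(B,a,R).
Bind R := X2; substituting into the one remaining equation that mentions R gives: h(N,B,h(Y,zero,Y)) ≐ h(B,a,X2).
Bind Y := h(a,leaf(N),leaf(B)); substituting into the remaining equation gives: h(N,B,h(h(a,leaf(N),leaf(B)),zero,h(a,leaf(N),leaf(B)))) ≐ h(B,a,X2). Substituting into the earlier binding gives S := h(h(a,leaf(N),leaf(B)),zero,h(a,leaf(N),leaf(B))).
Decompose h/3: N ≐ B,  B ≐ a,  h(h(a,leaf(N),leaf(B)),zero,h(a,leaf(N),leaf(B))) ≐ X2.
Bind N := B; substituting into the one remaining equation that mentions N gives: h(h(a,leaf(B),leaf(B)),zero,h(a,leaf(B),leaf(B))) ≐ X2. Substituting into the earlier bindings gives S := h(h(a,leaf(B),leaf(B)),zero,h(a,leaf(B),leaf(B))), Y := h(a,leaf(B),leaf(B)).
Bind B := a; substituting into the remaining equation gives: h(h(a,leaf(a),leaf(a)),zero,h(a,leaf(a),leaf(a))) ≐ X2. Substituting into the earlier bindings gives A := a, S := h(h(a,leaf(a),leaf(a)),zero,h(a,leaf(a),leaf(a))), Y := h(a,leaf(a),leaf(a)), N := a.
Bind X2 := h(h(a,leaf(a),leaf(a)),zero,h(a,leaf(a),leaf(a))). Substituting into the earlier binding gives R := h(h(a,leaf(a),leaf(a)),zero,h(a,leaf(a),leaf(a))).
MGU = { Y2 ↦ a, A ↦ a, S ↦ h(h(a,leaf(a),leaf(a)),zero,h(a,leaf(a),leaf(a))), R ↦ h(h(a,leaf(a),leaf(a)),zero,h(a,leaf(a),leaf(a))), Y ↦ h(a,leaf(a),leaf(a)), N ↦ a, B ↦ a, X2 ↦ h(h(a,leaf(a),leaf(a)),zero,h(a,leaf(a),leaf(a))) }, so X2 ↦ h(h(a,leaf(a),leaf(a)),zero,h(a,leaf(a),leaf(a))).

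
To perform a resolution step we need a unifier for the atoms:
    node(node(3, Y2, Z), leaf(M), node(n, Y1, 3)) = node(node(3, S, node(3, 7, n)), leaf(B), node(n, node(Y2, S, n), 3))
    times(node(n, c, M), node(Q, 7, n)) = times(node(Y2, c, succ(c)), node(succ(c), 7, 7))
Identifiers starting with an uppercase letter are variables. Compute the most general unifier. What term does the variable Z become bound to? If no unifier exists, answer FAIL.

Decompose node/3: node(3, Y2, Z) = node(3, S, node(3, 7, n)),  leaf(M) = leaf(B),  node(n, Y1, 3) = node(n, node(Y2, S, n), 3).
Decompose node/3: 3 = 3,  Y2 = S,  Z = node(3, 7, n).
Delete trivial equation 3 = 3.
Bind Y2 := S; substituting into the 2 remaining equations that mention Y2 gives: node(n, Y1, 3) = node(n, node(S, S, n), 3),  times(node(n, c, M), node(Q, 7, n)) = times(node(S, c, succ(c)), node(succ(c), 7, 7)).
Bind Z := node(3, 7, n); no other remaining equation mentions Z.
Decompose leaf/1: M = B.
Bind M := B; substituting into the one remaining equation that mentions M gives: times(node(n, c, B), node(Q, 7, n)) = times(node(S, c, succ(c)), node(succ(c), 7, 7)).
Decompose node/3: n = n,  Y1 = node(S, S, n),  3 = 3.
Delete trivial equation n = n.
Bind Y1 := node(S, S, n); no other remaining equation mentions Y1.
Delete trivial equation 3 = 3.
Decompose times/2: node(n, c, B) = node(S, c, succ(c)),  node(Q, 7, n) = node(succ(c), 7, 7).
Decompose node/3: n = S,  c = c,  B = succ(c).
Bind S := n; no other remaining equation mentions S. Substituting into the earlier bindings gives Y2 := n, Y1 := node(n, n, n).
Delete trivial equation c = c.
Bind B := succ(c); no other remaining equation mentions B. Substituting into the earlier binding gives M := succ(c).
Decompose node/3: Q = succ(c),  7 = 7,  n = 7.
Bind Q := succ(c); no other remaining equation mentions Q.
Delete trivial equation 7 = 7.
Clash: constants n and 7 differ; no unifier exists.

FAIL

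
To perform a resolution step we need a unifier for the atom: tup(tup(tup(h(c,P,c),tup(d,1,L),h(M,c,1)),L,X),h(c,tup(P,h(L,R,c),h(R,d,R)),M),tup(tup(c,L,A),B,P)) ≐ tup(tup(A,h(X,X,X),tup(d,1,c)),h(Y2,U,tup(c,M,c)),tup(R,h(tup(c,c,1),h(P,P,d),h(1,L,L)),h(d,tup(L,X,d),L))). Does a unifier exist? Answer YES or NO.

NO

Decompose tup/3: tup(tup(h(c,P,c),tup(d,1,L),h(M,c,1)),L,X) ≐ tup(A,h(X,X,X),tup(d,1,c)),  h(c,tup(P,h(L,R,c),h(R,d,R)),M) ≐ h(Y2,U,tup(c,M,c)),  tup(tup(c,L,A),B,P) ≐ tup(R,h(tup(c,c,1),h(P,P,d),h(1,L,L)),h(d,tup(L,X,d),L)).
Decompose tup/3: tup(h(c,P,c),tup(d,1,L),h(M,c,1)) ≐ A,  L ≐ h(X,X,X),  X ≐ tup(d,1,c).
Bind A := tup(h(c,P,c),tup(d,1,L),h(M,c,1)); substituting into the one remaining equation that mentions A gives: tup(tup(c,L,tup(h(c,P,c),tup(d,1,L),h(M,c,1))),B,P) ≐ tup(R,h(tup(c,c,1),h(P,P,d),h(1,L,L)),h(d,tup(L,X,d),L)).
Bind L := h(X,X,X); substituting into the 2 remaining equations that mention L gives: h(c,tup(P,h(h(X,X,X),R,c),h(R,d,R)),M) ≐ h(Y2,U,tup(c,M,c)),  tup(tup(c,h(X,X,X),tup(h(c,P,c),tup(d,1,h(X,X,X)),h(M,c,1))),B,P) ≐ tup(R,h(tup(c,c,1),h(P,P,d),h(1,h(X,X,X),h(X,X,X))),h(d,tup(h(X,X,X),X,d),h(X,X,X))). Substituting into the earlier binding gives A := tup(h(c,P,c),tup(d,1,h(X,X,X)),h(M,c,1)).
Bind X := tup(d,1,c); substituting into the remaining equations gives: h(c,tup(P,h(h(tup(d,1,c),tup(d,1,c),tup(d,1,c)),R,c),h(R,d,R)),M) ≐ h(Y2,U,tup(c,M,c)),  tup(tup(c,h(tup(d,1,c),tup(d,1,c),tup(d,1,c)),tup(h(c,P,c),tup(d,1,h(tup(d,1,c),tup(d,1,c),tup(d,1,c))),h(M,c,1))),B,P) ≐ tup(R,h(tup(c,c,1),h(P,P,d),h(1,h(tup(d,1,c),tup(d,1,c),tup(d,1,c)),h(tup(d,1,c),tup(d,1,c),tup(d,1,c)))),h(d,tup(h(tup(d,1,c),tup(d,1,c),tup(d,1,c)),tup(d,1,c),d),h(tup(d,1,c),tup(d,1,c),tup(d,1,c)))). Substituting into the earlier bindings gives A := tup(h(c,P,c),tup(d,1,h(tup(d,1,c),tup(d,1,c),tup(d,1,c))),h(M,c,1)), L := h(tup(d,1,c),tup(d,1,c),tup(d,1,c)).
Decompose h/3: c ≐ Y2,  tup(P,h(h(tup(d,1,c),tup(d,1,c),tup(d,1,c)),R,c),h(R,d,R)) ≐ U,  M ≐ tup(c,M,c).
Bind Y2 := c; no other remaining equation mentions Y2.
Bind U := tup(P,h(h(tup(d,1,c),tup(d,1,c),tup(d,1,c)),R,c),h(R,d,R)); no other remaining equation mentions U.
Occurs check fails: M occurs in tup(c,M,c); the equation M ≐ tup(c,M,c) has no finite solution.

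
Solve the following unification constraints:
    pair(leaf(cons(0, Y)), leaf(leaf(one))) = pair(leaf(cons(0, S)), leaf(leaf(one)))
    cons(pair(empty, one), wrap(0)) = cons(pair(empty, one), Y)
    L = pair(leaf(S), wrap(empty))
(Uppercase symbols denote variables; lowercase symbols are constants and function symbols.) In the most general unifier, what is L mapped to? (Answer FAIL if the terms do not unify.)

Decompose pair/2: leaf(cons(0, Y)) = leaf(cons(0, S)),  leaf(leaf(one)) = leaf(leaf(one)).
Decompose leaf/1: cons(0, Y) = cons(0, S).
Decompose cons/2: 0 = 0,  Y = S.
Delete trivial equation 0 = 0.
Bind Y := S; substituting into the one remaining equation that mentions Y gives: cons(pair(empty, one), wrap(0)) = cons(pair(empty, one), S).
Delete trivial equation leaf(leaf(one)) = leaf(leaf(one)).
Decompose cons/2: pair(empty, one) = pair(empty, one),  wrap(0) = S.
Delete trivial equation pair(empty, one) = pair(empty, one).
Bind S := wrap(0); substituting into the remaining equation gives: L = pair(leaf(wrap(0)), wrap(empty)). Substituting into the earlier binding gives Y := wrap(0).
Bind L := pair(leaf(wrap(0)), wrap(empty)).
MGU = { Y -> wrap(0), S -> wrap(0), L -> pair(leaf(wrap(0)), wrap(empty)) }, so L -> pair(leaf(wrap(0)), wrap(empty)).

pair(leaf(wrap(0)), wrap(empty))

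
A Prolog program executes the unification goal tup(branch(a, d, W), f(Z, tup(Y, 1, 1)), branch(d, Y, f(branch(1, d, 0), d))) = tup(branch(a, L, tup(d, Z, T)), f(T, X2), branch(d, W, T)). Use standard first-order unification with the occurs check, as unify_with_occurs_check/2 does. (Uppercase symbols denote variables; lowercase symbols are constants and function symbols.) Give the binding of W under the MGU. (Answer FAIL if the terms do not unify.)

Decompose tup/3: branch(a, d, W) = branch(a, L, tup(d, Z, T)),  f(Z, tup(Y, 1, 1)) = f(T, X2),  branch(d, Y, f(branch(1, d, 0), d)) = branch(d, W, T).
Decompose branch/3: a = a,  d = L,  W = tup(d, Z, T).
Delete trivial equation a = a.
Bind L := d; no other remaining equation mentions L.
Bind W := tup(d, Z, T); substituting into the one remaining equation that mentions W gives: branch(d, Y, f(branch(1, d, 0), d)) = branch(d, tup(d, Z, T), T).
Decompose f/2: Z = T,  tup(Y, 1, 1) = X2.
Bind Z := T; substituting into the one remaining equation that mentions Z gives: branch(d, Y, f(branch(1, d, 0), d)) = branch(d, tup(d, T, T), T). Substituting into the earlier binding gives W := tup(d, T, T).
Bind X2 := tup(Y, 1, 1); no other remaining equation mentions X2.
Decompose branch/3: d = d,  Y = tup(d, T, T),  f(branch(1, d, 0), d) = T.
Delete trivial equation d = d.
Bind Y := tup(d, T, T); no other remaining equation mentions Y. Substituting into the earlier binding gives X2 := tup(tup(d, T, T), 1, 1).
Bind T := f(branch(1, d, 0), d). Substituting into the earlier bindings gives W := tup(d, f(branch(1, d, 0), d), f(branch(1, d, 0), d)), Z := f(branch(1, d, 0), d), X2 := tup(tup(d, f(branch(1, d, 0), d), f(branch(1, d, 0), d)), 1, 1), Y := tup(d, f(branch(1, d, 0), d), f(branch(1, d, 0), d)).
MGU = { L ↦ d, W ↦ tup(d, f(branch(1, d, 0), d), f(branch(1, d, 0), d)), Z ↦ f(branch(1, d, 0), d), X2 ↦ tup(tup(d, f(branch(1, d, 0), d), f(branch(1, d, 0), d)), 1, 1), Y ↦ tup(d, f(branch(1, d, 0), d), f(branch(1, d, 0), d)), T ↦ f(branch(1, d, 0), d) }, so W ↦ tup(d, f(branch(1, d, 0), d), f(branch(1, d, 0), d)).

tup(d, f(branch(1, d, 0), d), f(branch(1, d, 0), d))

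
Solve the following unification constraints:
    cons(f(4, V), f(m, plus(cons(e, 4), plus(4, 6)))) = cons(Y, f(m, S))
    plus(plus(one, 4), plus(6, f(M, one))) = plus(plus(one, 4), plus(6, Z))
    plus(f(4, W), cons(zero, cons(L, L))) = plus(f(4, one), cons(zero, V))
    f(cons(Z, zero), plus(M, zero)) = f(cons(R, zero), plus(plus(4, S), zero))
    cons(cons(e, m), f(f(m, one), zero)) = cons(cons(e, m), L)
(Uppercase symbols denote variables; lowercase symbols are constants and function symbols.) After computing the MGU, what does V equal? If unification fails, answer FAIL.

Decompose cons/2: f(4, V) = Y,  f(m, plus(cons(e, 4), plus(4, 6))) = f(m, S).
Bind Y := f(4, V); no other remaining equation mentions Y.
Decompose f/2: m = m,  plus(cons(e, 4), plus(4, 6)) = S.
Delete trivial equation m = m.
Bind S := plus(cons(e, 4), plus(4, 6)); substituting into the one remaining equation that mentions S gives: f(cons(Z, zero), plus(M, zero)) = f(cons(R, zero), plus(plus(4, plus(cons(e, 4), plus(4, 6))), zero)).
Decompose plus/2: plus(one, 4) = plus(one, 4),  plus(6, f(M, one)) = plus(6, Z).
Delete trivial equation plus(one, 4) = plus(one, 4).
Decompose plus/2: 6 = 6,  f(M, one) = Z.
Delete trivial equation 6 = 6.
Bind Z := f(M, one); substituting into the one remaining equation that mentions Z gives: f(cons(f(M, one), zero), plus(M, zero)) = f(cons(R, zero), plus(plus(4, plus(cons(e, 4), plus(4, 6))), zero)).
Decompose plus/2: f(4, W) = f(4, one),  cons(zero, cons(L, L)) = cons(zero, V).
Decompose f/2: 4 = 4,  W = one.
Delete trivial equation 4 = 4.
Bind W := one; no other remaining equation mentions W.
Decompose cons/2: zero = zero,  cons(L, L) = V.
Delete trivial equation zero = zero.
Bind V := cons(L, L); no other remaining equation mentions V. Substituting into the earlier binding gives Y := f(4, cons(L, L)).
Decompose f/2: cons(f(M, one), zero) = cons(R, zero),  plus(M, zero) = plus(plus(4, plus(cons(e, 4), plus(4, 6))), zero).
Decompose cons/2: f(M, one) = R,  zero = zero.
Bind R := f(M, one); no other remaining equation mentions R.
Delete trivial equation zero = zero.
Decompose plus/2: M = plus(4, plus(cons(e, 4), plus(4, 6))),  zero = zero.
Bind M := plus(4, plus(cons(e, 4), plus(4, 6))); no other remaining equation mentions M. Substituting into the earlier bindings gives Z := f(plus(4, plus(cons(e, 4), plus(4, 6))), one), R := f(plus(4, plus(cons(e, 4), plus(4, 6))), one).
Delete trivial equation zero = zero.
Decompose cons/2: cons(e, m) = cons(e, m),  f(f(m, one), zero) = L.
Delete trivial equation cons(e, m) = cons(e, m).
Bind L := f(f(m, one), zero). Substituting into the earlier bindings gives Y := f(4, cons(f(f(m, one), zero), f(f(m, one), zero))), V := cons(f(f(m, one), zero), f(f(m, one), zero)).
MGU = { Y := f(4, cons(f(f(m, one), zero), f(f(m, one), zero))), S := plus(cons(e, 4), plus(4, 6)), Z := f(plus(4, plus(cons(e, 4), plus(4, 6))), one), W := one, V := cons(f(f(m, one), zero), f(f(m, one), zero)), R := f(plus(4, plus(cons(e, 4), plus(4, 6))), one), M := plus(4, plus(cons(e, 4), plus(4, 6))), L := f(f(m, one), zero) }, so V := cons(f(f(m, one), zero), f(f(m, one), zero)).

cons(f(f(m, one), zero), f(f(m, one), zero))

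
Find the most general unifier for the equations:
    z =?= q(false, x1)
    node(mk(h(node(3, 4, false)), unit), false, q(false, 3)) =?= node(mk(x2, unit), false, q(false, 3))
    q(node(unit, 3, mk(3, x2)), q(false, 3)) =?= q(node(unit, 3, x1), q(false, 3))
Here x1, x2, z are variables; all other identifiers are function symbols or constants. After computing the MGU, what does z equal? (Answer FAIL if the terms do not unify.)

Bind z := q(false, x1); no other remaining equation mentions z.
Decompose node/3: mk(h(node(3, 4, false)), unit) =?= mk(x2, unit),  false =?= false,  q(false, 3) =?= q(false, 3).
Decompose mk/2: h(node(3, 4, false)) =?= x2,  unit =?= unit.
Bind x2 := h(node(3, 4, false)); substituting into the one remaining equation that mentions x2 gives: q(node(unit, 3, mk(3, h(node(3, 4, false)))), q(false, 3)) =?= q(node(unit, 3, x1), q(false, 3)).
Delete trivial equation unit =?= unit.
Delete trivial equation false =?= false.
Delete trivial equation q(false, 3) =?= q(false, 3).
Decompose q/2: node(unit, 3, mk(3, h(node(3, 4, false)))) =?= node(unit, 3, x1),  q(false, 3) =?= q(false, 3).
Decompose node/3: unit =?= unit,  3 =?= 3,  mk(3, h(node(3, 4, false))) =?= x1.
Delete trivial equation unit =?= unit.
Delete trivial equation 3 =?= 3.
Bind x1 := mk(3, h(node(3, 4, false))); no other remaining equation mentions x1. Substituting into the earlier binding gives z := q(false, mk(3, h(node(3, 4, false)))).
Delete trivial equation q(false, 3) =?= q(false, 3).
MGU = { z -> q(false, mk(3, h(node(3, 4, false)))), x2 -> h(node(3, 4, false)), x1 -> mk(3, h(node(3, 4, false))) }, so z -> q(false, mk(3, h(node(3, 4, false)))).

q(false, mk(3, h(node(3, 4, false))))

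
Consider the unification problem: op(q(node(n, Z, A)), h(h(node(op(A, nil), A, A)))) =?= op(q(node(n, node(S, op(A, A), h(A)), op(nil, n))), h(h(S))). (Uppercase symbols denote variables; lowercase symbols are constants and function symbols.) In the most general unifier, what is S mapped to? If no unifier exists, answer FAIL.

Decompose op/2: q(node(n, Z, A)) =?= q(node(n, node(S, op(A, A), h(A)), op(nil, n))),  h(h(node(op(A, nil), A, A))) =?= h(h(S)).
Decompose q/1: node(n, Z, A) =?= node(n, node(S, op(A, A), h(A)), op(nil, n)).
Decompose node/3: n =?= n,  Z =?= node(S, op(A, A), h(A)),  A =?= op(nil, n).
Delete trivial equation n =?= n.
Bind Z := node(S, op(A, A), h(A)); no other remaining equation mentions Z.
Bind A := op(nil, n); substituting into the remaining equation gives: h(h(node(op(op(nil, n), nil), op(nil, n), op(nil, n)))) =?= h(h(S)). Substituting into the earlier binding gives Z := node(S, op(op(nil, n), op(nil, n)), h(op(nil, n))).
Decompose h/1: h(node(op(op(nil, n), nil), op(nil, n), op(nil, n))) =?= h(S).
Decompose h/1: node(op(op(nil, n), nil), op(nil, n), op(nil, n)) =?= S.
Bind S := node(op(op(nil, n), nil), op(nil, n), op(nil, n)). Substituting into the earlier binding gives Z := node(node(op(op(nil, n), nil), op(nil, n), op(nil, n)), op(op(nil, n), op(nil, n)), h(op(nil, n))).
MGU = { Z ↦ node(node(op(op(nil, n), nil), op(nil, n), op(nil, n)), op(op(nil, n), op(nil, n)), h(op(nil, n))), A ↦ op(nil, n), S ↦ node(op(op(nil, n), nil), op(nil, n), op(nil, n)) }, so S ↦ node(op(op(nil, n), nil), op(nil, n), op(nil, n)).

node(op(op(nil, n), nil), op(nil, n), op(nil, n))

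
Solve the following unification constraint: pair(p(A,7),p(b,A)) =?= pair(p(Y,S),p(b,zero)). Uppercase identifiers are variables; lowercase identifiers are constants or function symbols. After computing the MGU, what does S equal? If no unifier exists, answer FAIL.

Decompose pair/2: p(A,7) =?= p(Y,S),  p(b,A) =?= p(b,zero).
Decompose p/2: A =?= Y,  7 =?= S.
Bind A := Y; substituting into the one remaining equation that mentions A gives: p(b,Y) =?= p(b,zero).
Bind S := 7; no other remaining equation mentions S.
Decompose p/2: b =?= b,  Y =?= zero.
Delete trivial equation b =?= b.
Bind Y := zero. Substituting into the earlier binding gives A := zero.
MGU = { A ↦ zero, S ↦ 7, Y ↦ zero }, so S ↦ 7.

7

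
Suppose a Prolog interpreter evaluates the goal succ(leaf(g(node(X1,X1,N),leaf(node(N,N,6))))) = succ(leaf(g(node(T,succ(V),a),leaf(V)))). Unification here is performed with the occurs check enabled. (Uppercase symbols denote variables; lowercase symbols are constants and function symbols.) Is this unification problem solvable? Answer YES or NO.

YES

Decompose succ/1: leaf(g(node(X1,X1,N),leaf(node(N,N,6)))) = leaf(g(node(T,succ(V),a),leaf(V))).
Decompose leaf/1: g(node(X1,X1,N),leaf(node(N,N,6))) = g(node(T,succ(V),a),leaf(V)).
Decompose g/2: node(X1,X1,N) = node(T,succ(V),a),  leaf(node(N,N,6)) = leaf(V).
Decompose node/3: X1 = T,  X1 = succ(V),  N = a.
Bind X1 := T; substituting into the one remaining equation that mentions X1 gives: T = succ(V).
Bind T := succ(V); no other remaining equation mentions T. Substituting into the earlier binding gives X1 := succ(V).
Bind N := a; substituting into the remaining equation gives: leaf(node(a,a,6)) = leaf(V).
Decompose leaf/1: node(a,a,6) = V.
Bind V := node(a,a,6). Substituting into the earlier bindings gives X1 := succ(node(a,a,6)), T := succ(node(a,a,6)).
No equations remain and no clash or occurs-check failure arose, so a unifier exists.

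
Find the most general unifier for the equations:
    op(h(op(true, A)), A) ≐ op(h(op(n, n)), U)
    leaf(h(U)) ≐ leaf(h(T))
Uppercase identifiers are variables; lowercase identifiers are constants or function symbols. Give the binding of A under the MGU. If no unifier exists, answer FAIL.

FAIL

Decompose op/2: h(op(true, A)) ≐ h(op(n, n)),  A ≐ U.
Decompose h/1: op(true, A) ≐ op(n, n).
Decompose op/2: true ≐ n,  A ≐ n.
Clash: constants true and n differ; no unifier exists.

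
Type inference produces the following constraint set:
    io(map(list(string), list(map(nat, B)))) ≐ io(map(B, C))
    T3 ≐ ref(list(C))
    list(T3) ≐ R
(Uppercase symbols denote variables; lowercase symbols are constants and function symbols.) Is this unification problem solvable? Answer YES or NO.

Decompose io/1: map(list(string), list(map(nat, B))) ≐ map(B, C).
Decompose map/2: list(string) ≐ B,  list(map(nat, B)) ≐ C.
Bind B := list(string); substituting into the one remaining equation that mentions B gives: list(map(nat, list(string))) ≐ C.
Bind C := list(map(nat, list(string))); substituting into the one remaining equation that mentions C gives: T3 ≐ ref(list(list(map(nat, list(string))))).
Bind T3 := ref(list(list(map(nat, list(string))))); substituting into the remaining equation gives: list(ref(list(list(map(nat, list(string)))))) ≐ R.
Bind R := list(ref(list(list(map(nat, list(string)))))).
No equations remain and no clash or occurs-check failure arose, so a unifier exists.

YES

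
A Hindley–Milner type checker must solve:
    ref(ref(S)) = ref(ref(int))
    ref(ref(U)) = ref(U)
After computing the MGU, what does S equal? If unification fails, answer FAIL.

FAIL

Decompose ref/1: ref(S) = ref(int).
Decompose ref/1: S = int.
Bind S := int; no other remaining equation mentions S.
Decompose ref/1: ref(U) = U.
Occurs check fails: U occurs in ref(U); the equation U = ref(U) has no finite solution.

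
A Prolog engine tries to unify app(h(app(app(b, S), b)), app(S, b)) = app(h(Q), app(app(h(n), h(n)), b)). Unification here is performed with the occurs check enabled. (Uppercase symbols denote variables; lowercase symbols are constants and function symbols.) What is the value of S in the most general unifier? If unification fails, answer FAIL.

app(h(n), h(n))

Decompose app/2: h(app(app(b, S), b)) = h(Q),  app(S, b) = app(app(h(n), h(n)), b).
Decompose h/1: app(app(b, S), b) = Q.
Bind Q := app(app(b, S), b); no other remaining equation mentions Q.
Decompose app/2: S = app(h(n), h(n)),  b = b.
Bind S := app(h(n), h(n)); no other remaining equation mentions S. Substituting into the earlier binding gives Q := app(app(b, app(h(n), h(n))), b).
Delete trivial equation b = b.
MGU = { Q -> app(app(b, app(h(n), h(n))), b), S -> app(h(n), h(n)) }, so S -> app(h(n), h(n)).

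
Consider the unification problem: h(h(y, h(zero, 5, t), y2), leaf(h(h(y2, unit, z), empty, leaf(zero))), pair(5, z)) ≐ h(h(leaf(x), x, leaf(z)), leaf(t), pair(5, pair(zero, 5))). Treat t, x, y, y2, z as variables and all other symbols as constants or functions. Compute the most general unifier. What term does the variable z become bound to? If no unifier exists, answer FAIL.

pair(zero, 5)

Decompose h/3: h(y, h(zero, 5, t), y2) ≐ h(leaf(x), x, leaf(z)),  leaf(h(h(y2, unit, z), empty, leaf(zero))) ≐ leaf(t),  pair(5, z) ≐ pair(5, pair(zero, 5)).
Decompose h/3: y ≐ leaf(x),  h(zero, 5, t) ≐ x,  y2 ≐ leaf(z).
Bind y := leaf(x); no other remaining equation mentions y.
Bind x := h(zero, 5, t); no other remaining equation mentions x. Substituting into the earlier binding gives y := leaf(h(zero, 5, t)).
Bind y2 := leaf(z); substituting into the one remaining equation that mentions y2 gives: leaf(h(h(leaf(z), unit, z), empty, leaf(zero))) ≐ leaf(t).
Decompose leaf/1: h(h(leaf(z), unit, z), empty, leaf(zero)) ≐ t.
Bind t := h(h(leaf(z), unit, z), empty, leaf(zero)); no other remaining equation mentions t. Substituting into the earlier bindings gives y := leaf(h(zero, 5, h(h(leaf(z), unit, z), empty, leaf(zero)))), x := h(zero, 5, h(h(leaf(z), unit, z), empty, leaf(zero))).
Decompose pair/2: 5 ≐ 5,  z ≐ pair(zero, 5).
Delete trivial equation 5 ≐ 5.
Bind z := pair(zero, 5). Substituting into the earlier bindings gives y := leaf(h(zero, 5, h(h(leaf(pair(zero, 5)), unit, pair(zero, 5)), empty, leaf(zero)))), x := h(zero, 5, h(h(leaf(pair(zero, 5)), unit, pair(zero, 5)), empty, leaf(zero))), y2 := leaf(pair(zero, 5)), t := h(h(leaf(pair(zero, 5)), unit, pair(zero, 5)), empty, leaf(zero)).
MGU = { y ↦ leaf(h(zero, 5, h(h(leaf(pair(zero, 5)), unit, pair(zero, 5)), empty, leaf(zero)))), x ↦ h(zero, 5, h(h(leaf(pair(zero, 5)), unit, pair(zero, 5)), empty, leaf(zero))), y2 ↦ leaf(pair(zero, 5)), t ↦ h(h(leaf(pair(zero, 5)), unit, pair(zero, 5)), empty, leaf(zero)), z ↦ pair(zero, 5) }, so z ↦ pair(zero, 5).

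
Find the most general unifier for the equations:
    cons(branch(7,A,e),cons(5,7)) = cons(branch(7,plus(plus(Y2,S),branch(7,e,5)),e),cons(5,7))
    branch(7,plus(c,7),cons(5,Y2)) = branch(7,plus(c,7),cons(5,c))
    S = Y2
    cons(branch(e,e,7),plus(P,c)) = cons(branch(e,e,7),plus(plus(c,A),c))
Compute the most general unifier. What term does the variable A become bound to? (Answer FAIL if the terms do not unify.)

plus(plus(c,c),branch(7,e,5))

Decompose cons/2: branch(7,A,e) = branch(7,plus(plus(Y2,S),branch(7,e,5)),e),  cons(5,7) = cons(5,7).
Decompose branch/3: 7 = 7,  A = plus(plus(Y2,S),branch(7,e,5)),  e = e.
Delete trivial equation 7 = 7.
Bind A := plus(plus(Y2,S),branch(7,e,5)); substituting into the one remaining equation that mentions A gives: cons(branch(e,e,7),plus(P,c)) = cons(branch(e,e,7),plus(plus(c,plus(plus(Y2,S),branch(7,e,5))),c)).
Delete trivial equation e = e.
Delete trivial equation cons(5,7) = cons(5,7).
Decompose branch/3: 7 = 7,  plus(c,7) = plus(c,7),  cons(5,Y2) = cons(5,c).
Delete trivial equation 7 = 7.
Delete trivial equation plus(c,7) = plus(c,7).
Decompose cons/2: 5 = 5,  Y2 = c.
Delete trivial equation 5 = 5.
Bind Y2 := c; substituting into the remaining equations gives: S = c,  cons(branch(e,e,7),plus(P,c)) = cons(branch(e,e,7),plus(plus(c,plus(plus(c,S),branch(7,e,5))),c)). Substituting into the earlier binding gives A := plus(plus(c,S),branch(7,e,5)).
Bind S := c; substituting into the remaining equation gives: cons(branch(e,e,7),plus(P,c)) = cons(branch(e,e,7),plus(plus(c,plus(plus(c,c),branch(7,e,5))),c)). Substituting into the earlier binding gives A := plus(plus(c,c),branch(7,e,5)).
Decompose cons/2: branch(e,e,7) = branch(e,e,7),  plus(P,c) = plus(plus(c,plus(plus(c,c),branch(7,e,5))),c).
Delete trivial equation branch(e,e,7) = branch(e,e,7).
Decompose plus/2: P = plus(c,plus(plus(c,c),branch(7,e,5))),  c = c.
Bind P := plus(c,plus(plus(c,c),branch(7,e,5))); no other remaining equation mentions P.
Delete trivial equation c = c.
MGU = { A -> plus(plus(c,c),branch(7,e,5)), Y2 -> c, S -> c, P -> plus(c,plus(plus(c,c),branch(7,e,5))) }, so A -> plus(plus(c,c),branch(7,e,5)).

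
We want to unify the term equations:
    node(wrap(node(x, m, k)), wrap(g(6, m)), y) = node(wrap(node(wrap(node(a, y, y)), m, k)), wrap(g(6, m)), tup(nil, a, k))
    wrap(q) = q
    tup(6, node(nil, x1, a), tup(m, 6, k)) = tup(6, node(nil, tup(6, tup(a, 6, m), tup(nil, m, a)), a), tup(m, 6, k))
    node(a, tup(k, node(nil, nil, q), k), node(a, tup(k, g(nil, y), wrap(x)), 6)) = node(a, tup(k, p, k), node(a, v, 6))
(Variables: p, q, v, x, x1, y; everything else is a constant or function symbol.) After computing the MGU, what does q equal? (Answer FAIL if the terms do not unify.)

FAIL

Decompose node/3: wrap(node(x, m, k)) = wrap(node(wrap(node(a, y, y)), m, k)),  wrap(g(6, m)) = wrap(g(6, m)),  y = tup(nil, a, k).
Decompose wrap/1: node(x, m, k) = node(wrap(node(a, y, y)), m, k).
Decompose node/3: x = wrap(node(a, y, y)),  m = m,  k = k.
Bind x := wrap(node(a, y, y)); substituting into the one remaining equation that mentions x gives: node(a, tup(k, node(nil, nil, q), k), node(a, tup(k, g(nil, y), wrap(wrap(node(a, y, y)))), 6)) = node(a, tup(k, p, k), node(a, v, 6)).
Delete trivial equation m = m.
Delete trivial equation k = k.
Delete trivial equation wrap(g(6, m)) = wrap(g(6, m)).
Bind y := tup(nil, a, k); substituting into the one remaining equation that mentions y gives: node(a, tup(k, node(nil, nil, q), k), node(a, tup(k, g(nil, tup(nil, a, k)), wrap(wrap(node(a, tup(nil, a, k), tup(nil, a, k))))), 6)) = node(a, tup(k, p, k), node(a, v, 6)). Substituting into the earlier binding gives x := wrap(node(a, tup(nil, a, k), tup(nil, a, k))).
Occurs check fails: q occurs in wrap(q); the equation q = wrap(q) has no finite solution.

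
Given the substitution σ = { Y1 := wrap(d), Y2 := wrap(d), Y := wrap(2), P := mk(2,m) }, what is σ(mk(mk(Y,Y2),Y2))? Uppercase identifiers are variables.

Replace each occurrence of Y2 with wrap(d).
Replace each occurrence of Y with wrap(2).
Result: mk(mk(wrap(2),wrap(d)),wrap(d)).

mk(mk(wrap(2),wrap(d)),wrap(d))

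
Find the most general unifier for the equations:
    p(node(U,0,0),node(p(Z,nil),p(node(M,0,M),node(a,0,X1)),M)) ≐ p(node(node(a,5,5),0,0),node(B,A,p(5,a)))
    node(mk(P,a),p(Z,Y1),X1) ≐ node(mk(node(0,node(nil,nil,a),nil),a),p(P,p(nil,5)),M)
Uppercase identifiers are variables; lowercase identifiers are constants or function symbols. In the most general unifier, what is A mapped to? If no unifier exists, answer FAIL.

Decompose p/2: node(U,0,0) ≐ node(node(a,5,5),0,0),  node(p(Z,nil),p(node(M,0,M),node(a,0,X1)),M) ≐ node(B,A,p(5,a)).
Decompose node/3: U ≐ node(a,5,5),  0 ≐ 0,  0 ≐ 0.
Bind U := node(a,5,5); no other remaining equation mentions U.
Delete trivial equation 0 ≐ 0.
Delete trivial equation 0 ≐ 0.
Decompose node/3: p(Z,nil) ≐ B,  p(node(M,0,M),node(a,0,X1)) ≐ A,  M ≐ p(5,a).
Bind B := p(Z,nil); no other remaining equation mentions B.
Bind A := p(node(M,0,M),node(a,0,X1)); no other remaining equation mentions A.
Bind M := p(5,a); substituting into the remaining equation gives: node(mk(P,a),p(Z,Y1),X1) ≐ node(mk(node(0,node(nil,nil,a),nil),a),p(P,p(nil,5)),p(5,a)). Substituting into the earlier binding gives A := p(node(p(5,a),0,p(5,a)),node(a,0,X1)).
Decompose node/3: mk(P,a) ≐ mk(node(0,node(nil,nil,a),nil),a),  p(Z,Y1) ≐ p(P,p(nil,5)),  X1 ≐ p(5,a).
Decompose mk/2: P ≐ node(0,node(nil,nil,a),nil),  a ≐ a.
Bind P := node(0,node(nil,nil,a),nil); substituting into the one remaining equation that mentions P gives: p(Z,Y1) ≐ p(node(0,node(nil,nil,a),nil),p(nil,5)).
Delete trivial equation a ≐ a.
Decompose p/2: Z ≐ node(0,node(nil,nil,a),nil),  Y1 ≐ p(nil,5).
Bind Z := node(0,node(nil,nil,a),nil); no other remaining equation mentions Z. Substituting into the earlier binding gives B := p(node(0,node(nil,nil,a),nil),nil).
Bind Y1 := p(nil,5); no other remaining equation mentions Y1.
Bind X1 := p(5,a). Substituting into the earlier binding gives A := p(node(p(5,a),0,p(5,a)),node(a,0,p(5,a))).
MGU = { U -> node(a,5,5), B -> p(node(0,node(nil,nil,a),nil),nil), A -> p(node(p(5,a),0,p(5,a)),node(a,0,p(5,a))), M -> p(5,a), P -> node(0,node(nil,nil,a),nil), Z -> node(0,node(nil,nil,a),nil), Y1 -> p(nil,5), X1 -> p(5,a) }, so A -> p(node(p(5,a),0,p(5,a)),node(a,0,p(5,a))).

p(node(p(5,a),0,p(5,a)),node(a,0,p(5,a)))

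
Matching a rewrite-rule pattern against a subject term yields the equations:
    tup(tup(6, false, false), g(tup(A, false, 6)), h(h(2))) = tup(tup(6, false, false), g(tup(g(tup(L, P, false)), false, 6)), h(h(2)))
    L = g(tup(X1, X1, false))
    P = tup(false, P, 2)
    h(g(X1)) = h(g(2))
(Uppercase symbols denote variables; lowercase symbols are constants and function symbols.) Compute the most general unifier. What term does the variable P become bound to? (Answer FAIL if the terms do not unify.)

FAIL

Decompose tup/3: tup(6, false, false) = tup(6, false, false),  g(tup(A, false, 6)) = g(tup(g(tup(L, P, false)), false, 6)),  h(h(2)) = h(h(2)).
Delete trivial equation tup(6, false, false) = tup(6, false, false).
Decompose g/1: tup(A, false, 6) = tup(g(tup(L, P, false)), false, 6).
Decompose tup/3: A = g(tup(L, P, false)),  false = false,  6 = 6.
Bind A := g(tup(L, P, false)); no other remaining equation mentions A.
Delete trivial equation false = false.
Delete trivial equation 6 = 6.
Delete trivial equation h(h(2)) = h(h(2)).
Bind L := g(tup(X1, X1, false)); no other remaining equation mentions L. Substituting into the earlier binding gives A := g(tup(g(tup(X1, X1, false)), P, false)).
Occurs check fails: P occurs in tup(false, P, 2); the equation P = tup(false, P, 2) has no finite solution.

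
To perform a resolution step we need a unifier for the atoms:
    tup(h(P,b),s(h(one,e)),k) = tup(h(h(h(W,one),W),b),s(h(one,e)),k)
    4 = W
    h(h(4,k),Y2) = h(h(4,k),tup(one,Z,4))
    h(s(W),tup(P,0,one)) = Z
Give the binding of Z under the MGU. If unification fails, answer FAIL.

h(s(4),tup(h(h(4,one),4),0,one))

Decompose tup/3: h(P,b) = h(h(h(W,one),W),b),  s(h(one,e)) = s(h(one,e)),  k = k.
Decompose h/2: P = h(h(W,one),W),  b = b.
Bind P := h(h(W,one),W); substituting into the one remaining equation that mentions P gives: h(s(W),tup(h(h(W,one),W),0,one)) = Z.
Delete trivial equation b = b.
Delete trivial equation s(h(one,e)) = s(h(one,e)).
Delete trivial equation k = k.
Bind W := 4; substituting into the one remaining equation that mentions W gives: h(s(4),tup(h(h(4,one),4),0,one)) = Z. Substituting into the earlier binding gives P := h(h(4,one),4).
Decompose h/2: h(4,k) = h(4,k),  Y2 = tup(one,Z,4).
Delete trivial equation h(4,k) = h(4,k).
Bind Y2 := tup(one,Z,4); no other remaining equation mentions Y2.
Bind Z := h(s(4),tup(h(h(4,one),4),0,one)). Substituting into the earlier binding gives Y2 := tup(one,h(s(4),tup(h(h(4,one),4),0,one)),4).
MGU = { P -> h(h(4,one),4), W -> 4, Y2 -> tup(one,h(s(4),tup(h(h(4,one),4),0,one)),4), Z -> h(s(4),tup(h(h(4,one),4),0,one)) }, so Z -> h(s(4),tup(h(h(4,one),4),0,one)).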